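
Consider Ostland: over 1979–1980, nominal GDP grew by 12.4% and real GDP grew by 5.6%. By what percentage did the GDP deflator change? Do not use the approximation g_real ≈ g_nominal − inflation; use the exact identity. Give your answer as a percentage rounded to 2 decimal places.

(1 + g_nom) = (1 + g_real)(1 + π), so π = 1.1240 / 1.0560 − 1 = 0.06439.

6.44%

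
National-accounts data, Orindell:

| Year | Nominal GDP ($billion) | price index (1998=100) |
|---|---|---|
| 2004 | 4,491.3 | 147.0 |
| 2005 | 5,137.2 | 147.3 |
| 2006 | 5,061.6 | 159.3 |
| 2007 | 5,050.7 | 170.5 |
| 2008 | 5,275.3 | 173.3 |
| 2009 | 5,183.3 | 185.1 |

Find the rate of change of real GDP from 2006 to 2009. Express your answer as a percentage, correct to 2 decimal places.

-11.87%

Real GDP 2006 = 5061.6/1.593 = 3177.40.
Real GDP 2009 = 5183.3/1.851 = 2800.27.
Change = 2800.27/3177.40 − 1 = -0.1187.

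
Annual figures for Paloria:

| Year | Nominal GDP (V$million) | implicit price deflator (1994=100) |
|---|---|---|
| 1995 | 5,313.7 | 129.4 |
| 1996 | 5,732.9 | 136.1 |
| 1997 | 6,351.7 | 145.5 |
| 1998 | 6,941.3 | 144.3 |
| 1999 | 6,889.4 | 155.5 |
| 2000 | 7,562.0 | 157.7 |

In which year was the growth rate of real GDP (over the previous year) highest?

1998

1996: real = 5732.9/1.361 = 4212.27; growth vs 1995 (4106.41) = 2.58%.
1997: real = 6351.7/1.455 = 4365.43; growth vs 1996 (4212.27) = 3.64%.
1998: real = 6941.3/1.443 = 4810.33; growth vs 1997 (4365.43) = 10.19%.
1999: real = 6889.4/1.555 = 4430.48; growth vs 1998 (4810.33) = -7.90%.
2000: real = 7562.0/1.577 = 4795.18; growth vs 1999 (4430.48) = 8.23%.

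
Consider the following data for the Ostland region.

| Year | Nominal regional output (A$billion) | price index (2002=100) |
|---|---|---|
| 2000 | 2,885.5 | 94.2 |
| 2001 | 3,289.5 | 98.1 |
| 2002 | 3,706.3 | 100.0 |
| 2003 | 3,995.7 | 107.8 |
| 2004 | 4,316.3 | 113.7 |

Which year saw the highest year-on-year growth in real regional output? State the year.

2001: real = 3289.5/0.981 = 3353.21; growth vs 2000 (3063.16) = 9.47%.
2002: real = 3706.3/1.000 = 3706.30; growth vs 2001 (3353.21) = 10.53%.
2003: real = 3995.7/1.078 = 3706.59; growth vs 2002 (3706.30) = 0.01%.
2004: real = 4316.3/1.137 = 3796.22; growth vs 2003 (3706.59) = 2.42%.

2002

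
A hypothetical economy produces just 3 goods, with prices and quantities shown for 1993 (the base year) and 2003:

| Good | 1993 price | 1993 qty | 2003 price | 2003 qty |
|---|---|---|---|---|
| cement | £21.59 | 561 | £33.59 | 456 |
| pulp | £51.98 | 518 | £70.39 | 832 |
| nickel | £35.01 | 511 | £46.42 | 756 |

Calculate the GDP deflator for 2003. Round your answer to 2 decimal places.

Nominal GDP 2003 = 33.59·456 + 70.39·832 + 46.42·756 = 108975.04.
Real GDP 2003 (at 1993 prices) = 21.59·456 + 51.98·832 + 35.01·756 = 79559.96.
Deflator = Nominal/Real × 100 = 108975.04/79559.96 × 100 = 136.972.

136.97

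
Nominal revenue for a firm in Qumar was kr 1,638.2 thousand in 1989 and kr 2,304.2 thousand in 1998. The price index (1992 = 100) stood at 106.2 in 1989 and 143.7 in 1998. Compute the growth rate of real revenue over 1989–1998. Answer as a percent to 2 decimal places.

Deflate each year: 1989 → 1638.2/1.062 = 1542.56; 1998 → 2304.2/1.437 = 1603.48.
So real revenue changed by 1603.48/1542.56 − 1 = 0.0395, i.e. 3.95%.

3.95%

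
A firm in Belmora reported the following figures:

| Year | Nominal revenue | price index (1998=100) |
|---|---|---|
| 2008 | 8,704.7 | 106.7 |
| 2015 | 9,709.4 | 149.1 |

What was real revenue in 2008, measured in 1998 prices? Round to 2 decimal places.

8,158.11

Real revenue = Nominal / (price index/100) = 8704.7 / 1.067 = 8158.11.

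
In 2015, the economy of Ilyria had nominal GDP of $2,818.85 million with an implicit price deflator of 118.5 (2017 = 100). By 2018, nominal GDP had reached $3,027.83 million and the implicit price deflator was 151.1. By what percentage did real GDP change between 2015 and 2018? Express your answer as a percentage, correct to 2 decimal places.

Deflate each year: 2015 → 2818.85/1.185 = 2378.78; 2018 → 3027.83/1.511 = 2003.86.
So real GDP changed by 2003.86/2378.78 − 1 = -0.1576, i.e. -15.76%.

-15.76%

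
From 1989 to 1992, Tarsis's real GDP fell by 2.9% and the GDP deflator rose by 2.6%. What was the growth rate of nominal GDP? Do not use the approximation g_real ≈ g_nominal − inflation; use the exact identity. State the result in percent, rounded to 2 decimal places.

-0.38%

(1 + g_nom) = (1 + g_real)(1 + π) = 0.9710 × 1.0260 = 0.99625.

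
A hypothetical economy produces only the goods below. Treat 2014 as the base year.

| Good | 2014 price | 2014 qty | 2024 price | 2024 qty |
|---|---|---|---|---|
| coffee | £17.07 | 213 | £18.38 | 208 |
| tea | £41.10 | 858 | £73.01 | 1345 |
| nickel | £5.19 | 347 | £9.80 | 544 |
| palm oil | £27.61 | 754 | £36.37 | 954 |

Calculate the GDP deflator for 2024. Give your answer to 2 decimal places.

Nominal GDP 2024 = 18.38·208 + 73.01·1345 + 9.80·544 + 36.37·954 = 142049.67.
Real GDP 2024 (at 2014 prices) = 17.07·208 + 41.10·1345 + 5.19·544 + 27.61·954 = 87993.36.
Deflator = Nominal/Real × 100 = 142049.67/87993.36 × 100 = 161.432.

161.43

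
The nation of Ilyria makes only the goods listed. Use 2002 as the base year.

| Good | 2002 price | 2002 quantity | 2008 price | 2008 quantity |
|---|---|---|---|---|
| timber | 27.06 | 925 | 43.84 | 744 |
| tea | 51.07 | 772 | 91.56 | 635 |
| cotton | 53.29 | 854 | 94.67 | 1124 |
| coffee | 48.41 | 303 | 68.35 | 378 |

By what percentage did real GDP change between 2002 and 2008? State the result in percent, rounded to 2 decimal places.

Real GDP 2002 = Nominal GDP 2002 = 27.06·925 + 51.07·772 + 53.29·854 + 48.41·303 = 124634.43.
Real GDP 2008 (at 2002 prices) = 27.06·744 + 51.07·635 + 53.29·1124 + 48.41·378 = 130759.03.
Real growth = 130759.03/124634.43 − 1 = 0.0491.

4.91%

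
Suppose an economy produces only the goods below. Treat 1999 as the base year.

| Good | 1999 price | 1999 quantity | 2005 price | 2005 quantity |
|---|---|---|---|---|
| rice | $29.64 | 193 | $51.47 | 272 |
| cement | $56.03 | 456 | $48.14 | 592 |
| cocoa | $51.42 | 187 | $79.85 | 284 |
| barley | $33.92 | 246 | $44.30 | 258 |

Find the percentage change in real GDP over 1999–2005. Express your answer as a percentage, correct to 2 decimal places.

31.19%

Real GDP 1999 = Nominal GDP 1999 = 29.64·193 + 56.03·456 + 51.42·187 + 33.92·246 = 49230.06.
Real GDP 2005 (at 1999 prices) = 29.64·272 + 56.03·592 + 51.42·284 + 33.92·258 = 64586.48.
Real growth = 64586.48/49230.06 − 1 = 0.3119.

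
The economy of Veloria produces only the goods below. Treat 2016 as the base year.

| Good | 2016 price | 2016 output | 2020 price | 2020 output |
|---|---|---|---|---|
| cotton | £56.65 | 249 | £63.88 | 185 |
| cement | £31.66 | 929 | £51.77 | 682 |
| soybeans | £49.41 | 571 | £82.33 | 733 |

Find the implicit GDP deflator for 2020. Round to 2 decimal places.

Nominal GDP 2020 = 63.88·185 + 51.77·682 + 82.33·733 = 107472.83.
Real GDP 2020 (at 2016 prices) = 56.65·185 + 31.66·682 + 49.41·733 = 68289.90.
Deflator = Nominal/Real × 100 = 107472.83/68289.90 × 100 = 157.377.

157.38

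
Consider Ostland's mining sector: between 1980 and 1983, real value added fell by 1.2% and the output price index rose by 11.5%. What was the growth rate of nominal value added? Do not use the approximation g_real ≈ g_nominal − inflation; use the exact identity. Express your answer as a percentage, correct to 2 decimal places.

(1 + g_nom) = (1 + g_real)(1 + π) = 0.9880 × 1.1150 = 1.10162.

10.16%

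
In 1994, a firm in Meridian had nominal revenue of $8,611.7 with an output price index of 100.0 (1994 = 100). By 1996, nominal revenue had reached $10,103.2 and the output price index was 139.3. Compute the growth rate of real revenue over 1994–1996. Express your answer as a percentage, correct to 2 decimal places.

Real revenue 1994 = 8611.7 / 1.000 = 8611.70.
Real revenue 1996 = 10103.2 / 1.393 = 7252.84.
Real growth = 7252.84 / 8611.70 − 1 = -0.1578.

-15.78%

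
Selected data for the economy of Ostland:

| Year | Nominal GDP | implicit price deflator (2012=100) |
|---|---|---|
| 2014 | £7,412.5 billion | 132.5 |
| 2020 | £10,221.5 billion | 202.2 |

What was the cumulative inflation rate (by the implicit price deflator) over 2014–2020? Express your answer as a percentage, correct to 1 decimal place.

Price-level change = 202.2 / 132.5 − 1 = 0.5260.

52.6%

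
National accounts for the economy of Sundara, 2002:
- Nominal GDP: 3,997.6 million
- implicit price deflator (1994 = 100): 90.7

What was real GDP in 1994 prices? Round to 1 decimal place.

Real GDP = Nominal / (implicit price deflator/100) = 3997.6 / 0.907 = 4407.50.

4,407.5 million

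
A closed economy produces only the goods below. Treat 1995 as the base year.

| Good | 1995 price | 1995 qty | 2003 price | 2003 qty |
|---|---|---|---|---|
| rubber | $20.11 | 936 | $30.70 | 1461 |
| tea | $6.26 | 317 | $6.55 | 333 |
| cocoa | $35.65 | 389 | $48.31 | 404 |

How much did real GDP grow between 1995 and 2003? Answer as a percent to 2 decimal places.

Real GDP 1995 = Nominal GDP 1995 = 20.11·936 + 6.26·317 + 35.65·389 = 34675.23.
Real GDP 2003 (at 1995 prices) = 20.11·1461 + 6.26·333 + 35.65·404 = 45867.89.
Real growth = 45867.89/34675.23 − 1 = 0.3228.

32.28%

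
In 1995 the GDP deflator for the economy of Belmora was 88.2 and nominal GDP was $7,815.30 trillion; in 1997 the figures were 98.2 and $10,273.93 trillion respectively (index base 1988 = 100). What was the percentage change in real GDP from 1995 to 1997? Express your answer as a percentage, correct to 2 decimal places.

Deflate each year: 1995 → 7815.30/0.882 = 8860.88; 1997 → 10273.93/0.982 = 10462.25.
So real GDP changed by 10462.25/8860.88 − 1 = 0.1807, i.e. 18.07%.

18.07%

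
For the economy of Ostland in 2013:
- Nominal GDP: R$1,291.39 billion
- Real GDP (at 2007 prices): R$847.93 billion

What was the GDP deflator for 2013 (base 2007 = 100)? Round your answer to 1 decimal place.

GDP deflator = (Nominal / Real) × 100 = 1291.39 / 847.93 × 100 = 152.30.

152.3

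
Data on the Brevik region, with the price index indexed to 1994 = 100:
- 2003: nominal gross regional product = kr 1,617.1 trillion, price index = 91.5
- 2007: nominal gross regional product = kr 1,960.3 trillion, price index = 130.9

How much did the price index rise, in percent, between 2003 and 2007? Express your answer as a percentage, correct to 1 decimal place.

Price-level change = 130.9 / 91.5 − 1 = 0.4306.

43.1%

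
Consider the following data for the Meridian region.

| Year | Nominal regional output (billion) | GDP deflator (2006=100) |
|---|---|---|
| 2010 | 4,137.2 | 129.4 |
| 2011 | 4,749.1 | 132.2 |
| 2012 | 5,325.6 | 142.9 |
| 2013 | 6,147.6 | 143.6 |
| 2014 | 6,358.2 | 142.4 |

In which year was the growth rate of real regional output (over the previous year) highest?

2011: real = 4749.1/1.322 = 3592.36; growth vs 2010 (3197.22) = 12.36%.
2012: real = 5325.6/1.429 = 3726.80; growth vs 2011 (3592.36) = 3.74%.
2013: real = 6147.6/1.436 = 4281.06; growth vs 2012 (3726.80) = 14.87%.
2014: real = 6358.2/1.424 = 4465.03; growth vs 2013 (4281.06) = 4.30%.

2013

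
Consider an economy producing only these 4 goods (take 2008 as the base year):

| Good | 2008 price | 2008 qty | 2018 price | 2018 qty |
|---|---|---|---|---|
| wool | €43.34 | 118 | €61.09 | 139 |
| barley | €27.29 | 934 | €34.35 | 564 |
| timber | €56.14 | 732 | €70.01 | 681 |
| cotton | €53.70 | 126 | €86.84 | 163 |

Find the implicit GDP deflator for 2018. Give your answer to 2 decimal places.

131.13

Nominal GDP 2018 = 61.09·139 + 34.35·564 + 70.01·681 + 86.84·163 = 89696.64.
Real GDP 2018 (at 2008 prices) = 43.34·139 + 27.29·564 + 56.14·681 + 53.70·163 = 68400.26.
Deflator = Nominal/Real × 100 = 89696.64/68400.26 × 100 = 131.135.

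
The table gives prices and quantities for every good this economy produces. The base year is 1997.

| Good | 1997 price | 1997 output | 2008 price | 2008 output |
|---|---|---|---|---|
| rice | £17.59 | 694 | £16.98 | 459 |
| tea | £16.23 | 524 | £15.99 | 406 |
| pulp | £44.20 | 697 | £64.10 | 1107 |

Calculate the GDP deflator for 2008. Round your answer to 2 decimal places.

Nominal GDP 2008 = 16.98·459 + 15.99·406 + 64.10·1107 = 85244.46.
Real GDP 2008 (at 1997 prices) = 17.59·459 + 16.23·406 + 44.20·1107 = 63592.59.
Deflator = Nominal/Real × 100 = 85244.46/63592.59 × 100 = 134.048.

134.05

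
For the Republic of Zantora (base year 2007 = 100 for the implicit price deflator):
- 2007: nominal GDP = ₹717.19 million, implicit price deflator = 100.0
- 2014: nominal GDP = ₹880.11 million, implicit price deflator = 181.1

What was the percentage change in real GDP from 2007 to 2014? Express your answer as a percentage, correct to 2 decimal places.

-32.24%

Real GDP 2007 = 717.19 / 1.000 = 717.19.
Real GDP 2014 = 880.11 / 1.811 = 485.98.
Real growth = 485.98 / 717.19 − 1 = -0.3224.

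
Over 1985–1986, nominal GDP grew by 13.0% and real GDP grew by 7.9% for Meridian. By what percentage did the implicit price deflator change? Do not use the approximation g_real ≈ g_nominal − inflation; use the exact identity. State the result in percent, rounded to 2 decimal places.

(1 + g_nom) = (1 + g_real)(1 + π), so π = 1.1300 / 1.0790 − 1 = 0.04727.

4.73%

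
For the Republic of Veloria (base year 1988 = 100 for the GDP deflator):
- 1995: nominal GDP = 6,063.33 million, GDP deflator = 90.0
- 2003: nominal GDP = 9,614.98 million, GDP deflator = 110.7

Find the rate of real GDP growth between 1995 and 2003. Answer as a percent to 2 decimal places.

28.92%

Real GDP 1995 = 6063.33 / 0.900 = 6737.03.
Real GDP 2003 = 9614.98 / 1.107 = 8685.62.
Real growth = 8685.62 / 6737.03 − 1 = 0.2892.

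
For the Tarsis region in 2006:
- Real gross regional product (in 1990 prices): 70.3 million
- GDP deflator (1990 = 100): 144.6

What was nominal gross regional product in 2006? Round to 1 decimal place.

Nominal gross regional product = Real × (GDP deflator/100) = 70.3 × 1.446 = 101.65.

101.7 million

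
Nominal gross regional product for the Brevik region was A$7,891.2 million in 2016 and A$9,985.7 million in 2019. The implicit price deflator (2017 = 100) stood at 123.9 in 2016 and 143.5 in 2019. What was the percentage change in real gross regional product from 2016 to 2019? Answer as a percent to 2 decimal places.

Real gross regional product 2016 = 7891.2 / 1.239 = 6369.01.
Real gross regional product 2019 = 9985.7 / 1.435 = 6958.68.
Real growth = 6958.68 / 6369.01 − 1 = 0.0926.

9.26%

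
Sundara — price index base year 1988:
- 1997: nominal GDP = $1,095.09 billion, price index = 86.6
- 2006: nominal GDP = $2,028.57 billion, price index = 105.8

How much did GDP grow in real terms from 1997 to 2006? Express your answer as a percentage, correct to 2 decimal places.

51.63%

Deflate each year: 1997 → 1095.09/0.866 = 1264.54; 2006 → 2028.57/1.058 = 1917.36.
So real GDP changed by 1917.36/1264.54 − 1 = 0.5163, i.e. 51.63%.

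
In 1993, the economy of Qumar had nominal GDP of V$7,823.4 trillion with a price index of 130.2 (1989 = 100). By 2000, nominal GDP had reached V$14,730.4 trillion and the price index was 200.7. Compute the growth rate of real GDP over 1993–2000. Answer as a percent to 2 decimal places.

22.15%

Real GDP 1993 = 7823.4 / 1.302 = 6008.76.
Real GDP 2000 = 14730.4 / 2.007 = 7339.51.
Real growth = 7339.51 / 6008.76 − 1 = 0.2215.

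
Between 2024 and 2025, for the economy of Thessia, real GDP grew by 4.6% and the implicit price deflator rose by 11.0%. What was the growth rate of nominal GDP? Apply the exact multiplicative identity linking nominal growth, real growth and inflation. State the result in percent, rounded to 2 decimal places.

(1 + g_nom) = (1 + g_real)(1 + π) = 1.0460 × 1.1100 = 1.16106.

16.11%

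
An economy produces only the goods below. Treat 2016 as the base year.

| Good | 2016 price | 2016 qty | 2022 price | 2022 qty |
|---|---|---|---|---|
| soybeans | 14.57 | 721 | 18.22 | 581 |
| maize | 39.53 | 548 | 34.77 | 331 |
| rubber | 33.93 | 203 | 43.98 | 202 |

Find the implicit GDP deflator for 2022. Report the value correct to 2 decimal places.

109.07

Nominal GDP 2022 = 18.22·581 + 34.77·331 + 43.98·202 = 30978.65.
Real GDP 2022 (at 2016 prices) = 14.57·581 + 39.53·331 + 33.93·202 = 28403.46.
Deflator = Nominal/Real × 100 = 30978.65/28403.46 × 100 = 109.066.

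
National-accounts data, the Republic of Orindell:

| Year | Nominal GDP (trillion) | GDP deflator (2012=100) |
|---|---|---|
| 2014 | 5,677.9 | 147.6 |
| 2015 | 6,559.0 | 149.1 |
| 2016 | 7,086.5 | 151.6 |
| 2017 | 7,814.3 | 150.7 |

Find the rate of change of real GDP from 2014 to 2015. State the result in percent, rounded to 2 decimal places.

14.36%

Real GDP 2014 = 5677.9/1.476 = 3846.82.
Real GDP 2015 = 6559.0/1.491 = 4399.06.
Change = 4399.06/3846.82 − 1 = 0.1436.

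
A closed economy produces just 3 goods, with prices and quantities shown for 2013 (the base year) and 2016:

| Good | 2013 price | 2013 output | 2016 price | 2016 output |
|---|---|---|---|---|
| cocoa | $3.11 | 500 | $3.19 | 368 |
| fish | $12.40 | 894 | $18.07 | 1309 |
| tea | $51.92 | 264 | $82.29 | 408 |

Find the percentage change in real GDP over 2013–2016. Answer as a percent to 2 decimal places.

46.35%

Real GDP 2013 = Nominal GDP 2013 = 3.11·500 + 12.40·894 + 51.92·264 = 26347.48.
Real GDP 2016 (at 2013 prices) = 3.11·368 + 12.40·1309 + 51.92·408 = 38559.44.
Real growth = 38559.44/26347.48 − 1 = 0.4635.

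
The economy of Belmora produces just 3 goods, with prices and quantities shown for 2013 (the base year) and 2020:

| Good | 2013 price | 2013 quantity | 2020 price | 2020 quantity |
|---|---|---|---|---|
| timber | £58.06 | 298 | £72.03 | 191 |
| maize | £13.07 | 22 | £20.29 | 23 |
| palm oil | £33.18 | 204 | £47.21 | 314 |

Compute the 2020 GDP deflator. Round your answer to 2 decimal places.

133.20

Nominal GDP 2020 = 72.03·191 + 20.29·23 + 47.21·314 = 29048.34.
Real GDP 2020 (at 2013 prices) = 58.06·191 + 13.07·23 + 33.18·314 = 21808.59.
Deflator = Nominal/Real × 100 = 29048.34/21808.59 × 100 = 133.197.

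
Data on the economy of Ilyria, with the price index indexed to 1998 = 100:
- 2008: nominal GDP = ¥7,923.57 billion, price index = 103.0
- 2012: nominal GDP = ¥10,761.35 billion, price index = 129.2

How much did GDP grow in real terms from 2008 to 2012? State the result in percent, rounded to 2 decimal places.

8.27%

Deflate each year: 2008 → 7923.57/1.030 = 7692.79; 2012 → 10761.35/1.292 = 8329.22.
So real GDP changed by 8329.22/7692.79 − 1 = 0.0827, i.e. 8.27%.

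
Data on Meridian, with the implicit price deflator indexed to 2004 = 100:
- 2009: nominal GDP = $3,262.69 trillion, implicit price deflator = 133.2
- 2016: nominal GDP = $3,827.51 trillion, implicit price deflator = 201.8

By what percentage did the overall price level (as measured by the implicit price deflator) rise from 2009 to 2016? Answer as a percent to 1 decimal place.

Price-level change = 201.8 / 133.2 − 1 = 0.5150.

51.5%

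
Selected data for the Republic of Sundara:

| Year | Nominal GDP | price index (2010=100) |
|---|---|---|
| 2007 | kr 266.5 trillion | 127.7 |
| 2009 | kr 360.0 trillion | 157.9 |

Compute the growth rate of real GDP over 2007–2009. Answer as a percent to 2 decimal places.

Real GDP 2007 = 266.5 / 1.277 = 208.69.
Real GDP 2009 = 360.0 / 1.579 = 227.99.
Real growth = 227.99 / 208.69 − 1 = 0.0925.

9.25%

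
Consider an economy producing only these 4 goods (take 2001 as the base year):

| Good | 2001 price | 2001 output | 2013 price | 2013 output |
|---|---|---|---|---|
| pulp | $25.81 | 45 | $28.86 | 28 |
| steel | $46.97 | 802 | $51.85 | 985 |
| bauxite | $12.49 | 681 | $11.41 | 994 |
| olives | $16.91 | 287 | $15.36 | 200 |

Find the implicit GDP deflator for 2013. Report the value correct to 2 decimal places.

Nominal GDP 2013 = 28.86·28 + 51.85·985 + 11.41·994 + 15.36·200 = 66293.87.
Real GDP 2013 (at 2001 prices) = 25.81·28 + 46.97·985 + 12.49·994 + 16.91·200 = 62785.19.
Deflator = Nominal/Real × 100 = 66293.87/62785.19 × 100 = 105.588.

105.59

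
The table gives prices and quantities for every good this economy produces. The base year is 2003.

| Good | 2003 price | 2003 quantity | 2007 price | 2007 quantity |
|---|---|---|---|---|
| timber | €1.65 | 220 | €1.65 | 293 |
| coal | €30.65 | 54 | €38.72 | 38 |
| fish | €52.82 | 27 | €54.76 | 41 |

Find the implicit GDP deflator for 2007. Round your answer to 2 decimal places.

Nominal GDP 2007 = 1.65·293 + 38.72·38 + 54.76·41 = 4199.97.
Real GDP 2007 (at 2003 prices) = 1.65·293 + 30.65·38 + 52.82·41 = 3813.77.
Deflator = Nominal/Real × 100 = 4199.97/3813.77 × 100 = 110.126.

110.13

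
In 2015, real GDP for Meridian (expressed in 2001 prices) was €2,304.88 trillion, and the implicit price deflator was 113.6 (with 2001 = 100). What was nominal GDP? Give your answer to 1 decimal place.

€2,618.3 trillion

Nominal GDP = Real × (implicit price deflator/100) = 2304.88 × 1.136 = 2618.34.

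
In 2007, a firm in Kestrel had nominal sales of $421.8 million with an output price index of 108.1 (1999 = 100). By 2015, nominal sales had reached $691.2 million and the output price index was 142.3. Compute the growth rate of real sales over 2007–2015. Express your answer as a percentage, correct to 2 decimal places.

Real sales 2007 = 421.8 / 1.081 = 390.19.
Real sales 2015 = 691.2 / 1.423 = 485.73.
Real growth = 485.73 / 390.19 − 1 = 0.2449.

24.49%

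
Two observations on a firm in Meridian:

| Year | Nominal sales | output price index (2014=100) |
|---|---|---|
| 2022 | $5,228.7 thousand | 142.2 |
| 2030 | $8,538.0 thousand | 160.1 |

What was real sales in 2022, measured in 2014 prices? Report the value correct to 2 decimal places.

$3,677.00 thousand

Real sales = Nominal / (output price index/100) = 5228.7 / 1.422 = 3677.00.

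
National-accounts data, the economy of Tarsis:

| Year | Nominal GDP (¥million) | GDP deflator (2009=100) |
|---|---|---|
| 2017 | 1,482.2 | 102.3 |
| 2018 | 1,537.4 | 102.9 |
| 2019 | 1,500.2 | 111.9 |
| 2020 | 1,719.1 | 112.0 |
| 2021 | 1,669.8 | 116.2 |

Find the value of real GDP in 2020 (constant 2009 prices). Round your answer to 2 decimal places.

Real GDP 2020 = 1719.1 / 1.120 = 1534.91.

¥1,534.91 million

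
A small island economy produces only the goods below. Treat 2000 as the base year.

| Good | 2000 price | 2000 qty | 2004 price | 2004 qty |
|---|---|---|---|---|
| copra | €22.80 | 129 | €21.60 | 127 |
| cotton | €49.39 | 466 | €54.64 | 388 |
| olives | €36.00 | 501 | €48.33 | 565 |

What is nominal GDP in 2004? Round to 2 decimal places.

Nominal GDP 2004 = Σ (p_2004 × q_2004) = 21.60·127 + 54.64·388 + 48.33·565 = 51249.97.

€51249.97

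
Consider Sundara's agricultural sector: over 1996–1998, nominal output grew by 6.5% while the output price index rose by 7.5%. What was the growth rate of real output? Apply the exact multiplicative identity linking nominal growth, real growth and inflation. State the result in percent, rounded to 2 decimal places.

(1 + g_nom) = (1 + g_real)(1 + π), so g_real = 1.0650 / 1.0750 − 1 = -0.00930.

-0.93%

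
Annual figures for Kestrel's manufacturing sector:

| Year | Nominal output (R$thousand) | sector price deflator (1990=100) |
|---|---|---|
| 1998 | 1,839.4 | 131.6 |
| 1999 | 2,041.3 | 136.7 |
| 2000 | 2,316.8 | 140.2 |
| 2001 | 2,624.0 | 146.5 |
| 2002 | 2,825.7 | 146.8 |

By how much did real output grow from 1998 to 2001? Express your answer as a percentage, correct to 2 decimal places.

Real output 1998 = 1839.4/1.316 = 1397.72.
Real output 2001 = 2624.0/1.465 = 1791.13.
Change = 1791.13/1397.72 − 1 = 0.2815.

28.15%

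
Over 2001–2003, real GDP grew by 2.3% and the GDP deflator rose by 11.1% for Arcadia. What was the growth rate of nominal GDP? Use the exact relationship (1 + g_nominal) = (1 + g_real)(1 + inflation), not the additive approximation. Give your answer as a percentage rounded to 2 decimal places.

(1 + g_nom) = (1 + g_real)(1 + π) = 1.0230 × 1.1110 = 1.13655.

13.66%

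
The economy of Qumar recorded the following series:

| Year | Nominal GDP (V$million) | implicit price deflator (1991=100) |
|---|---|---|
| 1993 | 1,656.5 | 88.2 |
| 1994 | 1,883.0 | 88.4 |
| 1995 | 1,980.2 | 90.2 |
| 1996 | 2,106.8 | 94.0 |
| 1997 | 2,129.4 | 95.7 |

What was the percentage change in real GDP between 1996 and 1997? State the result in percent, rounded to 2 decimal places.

-0.72%

Real GDP 1996 = 2106.8/0.940 = 2241.28.
Real GDP 1997 = 2129.4/0.957 = 2225.08.
Change = 2225.08/2241.28 − 1 = -0.0072.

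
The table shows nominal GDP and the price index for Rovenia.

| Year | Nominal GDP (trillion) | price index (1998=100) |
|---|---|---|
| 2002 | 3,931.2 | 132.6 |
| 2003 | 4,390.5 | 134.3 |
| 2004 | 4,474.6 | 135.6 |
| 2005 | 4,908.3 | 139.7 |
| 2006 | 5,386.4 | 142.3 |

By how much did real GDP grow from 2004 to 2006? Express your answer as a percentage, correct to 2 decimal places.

14.71%

Real GDP 2004 = 4474.6/1.356 = 3299.85.
Real GDP 2006 = 5386.4/1.423 = 3785.24.
Change = 3785.24/3299.85 − 1 = 0.1471.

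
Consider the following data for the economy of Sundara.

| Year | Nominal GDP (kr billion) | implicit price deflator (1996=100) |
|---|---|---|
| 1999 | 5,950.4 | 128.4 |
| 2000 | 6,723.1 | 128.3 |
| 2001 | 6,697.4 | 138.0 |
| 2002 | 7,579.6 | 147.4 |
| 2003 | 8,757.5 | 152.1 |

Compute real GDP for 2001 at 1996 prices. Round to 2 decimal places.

Real GDP 2001 = 6697.4 / 1.380 = 4853.19.

kr 4,853.19 billion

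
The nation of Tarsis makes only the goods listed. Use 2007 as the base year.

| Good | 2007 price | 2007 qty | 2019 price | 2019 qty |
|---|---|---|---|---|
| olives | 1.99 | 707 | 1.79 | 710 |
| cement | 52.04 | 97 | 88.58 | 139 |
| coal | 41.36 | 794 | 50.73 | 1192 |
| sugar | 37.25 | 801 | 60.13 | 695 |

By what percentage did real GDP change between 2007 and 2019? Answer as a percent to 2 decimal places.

21.27%

Real GDP 2007 = Nominal GDP 2007 = 1.99·707 + 52.04·97 + 41.36·794 + 37.25·801 = 69131.90.
Real GDP 2019 (at 2007 prices) = 1.99·710 + 52.04·139 + 41.36·1192 + 37.25·695 = 83836.33.
Real growth = 83836.33/69131.90 − 1 = 0.2127.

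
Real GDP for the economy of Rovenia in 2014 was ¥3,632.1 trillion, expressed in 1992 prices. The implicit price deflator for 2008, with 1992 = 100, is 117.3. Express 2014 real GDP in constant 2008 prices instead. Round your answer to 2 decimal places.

¥4,260.45 trillion

Real GDP in 2008 prices = Real GDP in 1992 prices × (P_2008/P_1992) = 3632.1 × 1.173 = 4260.45.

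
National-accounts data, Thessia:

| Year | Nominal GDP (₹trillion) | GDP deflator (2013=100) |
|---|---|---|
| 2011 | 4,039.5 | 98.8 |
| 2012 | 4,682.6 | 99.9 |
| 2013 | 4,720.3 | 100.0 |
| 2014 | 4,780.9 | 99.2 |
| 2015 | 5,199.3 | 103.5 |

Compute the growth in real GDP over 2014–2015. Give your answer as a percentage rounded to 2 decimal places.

Real GDP 2014 = 4780.9/0.992 = 4819.46.
Real GDP 2015 = 5199.3/1.035 = 5023.48.
Change = 5023.48/4819.46 − 1 = 0.0423.

4.23%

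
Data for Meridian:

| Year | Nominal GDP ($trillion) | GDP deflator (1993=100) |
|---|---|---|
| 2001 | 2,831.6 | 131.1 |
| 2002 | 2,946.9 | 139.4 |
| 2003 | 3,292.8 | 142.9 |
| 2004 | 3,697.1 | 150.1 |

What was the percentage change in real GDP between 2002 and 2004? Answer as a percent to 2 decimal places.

Real GDP 2002 = 2946.9/1.394 = 2113.99.
Real GDP 2004 = 3697.1/1.501 = 2463.09.
Change = 2463.09/2113.99 − 1 = 0.1651.

16.51%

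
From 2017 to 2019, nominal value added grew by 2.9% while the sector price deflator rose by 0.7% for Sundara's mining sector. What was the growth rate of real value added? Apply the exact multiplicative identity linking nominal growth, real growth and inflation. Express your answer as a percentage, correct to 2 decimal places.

2.18%

(1 + g_nom) = (1 + g_real)(1 + π), so g_real = 1.0290 / 1.0070 − 1 = 0.02185.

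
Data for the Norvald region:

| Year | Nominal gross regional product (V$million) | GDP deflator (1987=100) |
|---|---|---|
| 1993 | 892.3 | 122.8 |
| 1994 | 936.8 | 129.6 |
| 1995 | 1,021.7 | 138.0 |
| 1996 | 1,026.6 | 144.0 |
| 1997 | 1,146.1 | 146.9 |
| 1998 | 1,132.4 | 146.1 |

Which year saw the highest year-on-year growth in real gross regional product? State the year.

1994: real = 936.8/1.296 = 722.84; growth vs 1993 (726.63) = -0.52%.
1995: real = 1021.7/1.380 = 740.36; growth vs 1994 (722.84) = 2.42%.
1996: real = 1026.6/1.440 = 712.92; growth vs 1995 (740.36) = -3.71%.
1997: real = 1146.1/1.469 = 780.19; growth vs 1996 (712.92) = 9.44%.
1998: real = 1132.4/1.461 = 775.09; growth vs 1997 (780.19) = -0.65%.

1997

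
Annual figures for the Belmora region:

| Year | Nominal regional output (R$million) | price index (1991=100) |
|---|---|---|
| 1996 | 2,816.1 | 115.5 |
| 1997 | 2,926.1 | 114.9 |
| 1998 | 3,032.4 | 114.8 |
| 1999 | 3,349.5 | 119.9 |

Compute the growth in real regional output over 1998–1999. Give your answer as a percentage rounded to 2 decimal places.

5.76%

Real regional output 1998 = 3032.4/1.148 = 2641.46.
Real regional output 1999 = 3349.5/1.199 = 2793.58.
Change = 2793.58/2641.46 − 1 = 0.0576.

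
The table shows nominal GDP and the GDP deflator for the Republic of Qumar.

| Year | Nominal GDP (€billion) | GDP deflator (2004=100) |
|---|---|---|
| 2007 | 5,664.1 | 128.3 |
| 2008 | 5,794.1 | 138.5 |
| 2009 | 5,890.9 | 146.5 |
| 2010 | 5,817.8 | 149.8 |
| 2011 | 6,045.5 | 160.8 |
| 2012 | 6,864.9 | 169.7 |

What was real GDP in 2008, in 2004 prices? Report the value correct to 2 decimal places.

€4,183.47 billion

Real GDP 2008 = 5794.1 / 1.385 = 4183.47.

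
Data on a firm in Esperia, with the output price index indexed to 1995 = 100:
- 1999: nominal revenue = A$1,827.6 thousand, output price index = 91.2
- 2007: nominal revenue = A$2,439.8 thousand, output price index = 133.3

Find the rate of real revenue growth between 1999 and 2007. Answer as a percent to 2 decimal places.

Real revenue 1999 = 1827.6 / 0.912 = 2003.95.
Real revenue 2007 = 2439.8 / 1.333 = 1830.31.
Real growth = 1830.31 / 2003.95 − 1 = -0.0866.

-8.66%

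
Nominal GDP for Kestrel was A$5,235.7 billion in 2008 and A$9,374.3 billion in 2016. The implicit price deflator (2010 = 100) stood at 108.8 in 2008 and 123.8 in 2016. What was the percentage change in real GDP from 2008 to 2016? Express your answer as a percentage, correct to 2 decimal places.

Real GDP 2008 = 5235.7 / 1.088 = 4812.22.
Real GDP 2016 = 9374.3 / 1.238 = 7572.13.
Real growth = 7572.13 / 4812.22 − 1 = 0.5735.

57.35%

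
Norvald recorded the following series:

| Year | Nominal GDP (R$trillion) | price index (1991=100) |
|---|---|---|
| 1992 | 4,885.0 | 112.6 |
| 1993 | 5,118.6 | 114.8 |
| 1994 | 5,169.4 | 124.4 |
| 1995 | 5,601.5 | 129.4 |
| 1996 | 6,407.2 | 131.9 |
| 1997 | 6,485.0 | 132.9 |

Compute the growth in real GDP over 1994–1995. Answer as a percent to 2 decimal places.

4.17%

Real GDP 1994 = 5169.4/1.244 = 4155.47.
Real GDP 1995 = 5601.5/1.294 = 4328.83.
Change = 4328.83/4155.47 − 1 = 0.0417.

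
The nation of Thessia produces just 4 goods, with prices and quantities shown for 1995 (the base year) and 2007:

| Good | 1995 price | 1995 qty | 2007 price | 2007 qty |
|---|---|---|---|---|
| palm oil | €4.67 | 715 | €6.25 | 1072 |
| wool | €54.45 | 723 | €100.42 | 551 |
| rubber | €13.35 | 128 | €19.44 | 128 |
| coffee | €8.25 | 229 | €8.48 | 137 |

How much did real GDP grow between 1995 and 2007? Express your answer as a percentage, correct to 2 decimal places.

Real GDP 1995 = Nominal GDP 1995 = 4.67·715 + 54.45·723 + 13.35·128 + 8.25·229 = 46304.45.
Real GDP 2007 (at 1995 prices) = 4.67·1072 + 54.45·551 + 13.35·128 + 8.25·137 = 37847.24.
Real growth = 37847.24/46304.45 − 1 = -0.1826.

-18.26%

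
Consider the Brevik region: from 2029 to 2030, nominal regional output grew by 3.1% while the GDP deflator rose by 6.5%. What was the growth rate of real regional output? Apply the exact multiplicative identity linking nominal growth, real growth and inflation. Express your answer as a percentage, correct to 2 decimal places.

-3.19%

(1 + g_nom) = (1 + g_real)(1 + π), so g_real = 1.0310 / 1.0650 − 1 = -0.03192.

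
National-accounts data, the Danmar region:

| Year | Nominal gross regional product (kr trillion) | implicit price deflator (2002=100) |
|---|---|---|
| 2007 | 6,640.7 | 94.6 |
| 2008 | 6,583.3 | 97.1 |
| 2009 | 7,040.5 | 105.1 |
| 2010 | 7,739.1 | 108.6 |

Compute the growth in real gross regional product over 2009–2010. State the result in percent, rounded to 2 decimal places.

6.38%

Real gross regional product 2009 = 7040.5/1.051 = 6698.86.
Real gross regional product 2010 = 7739.1/1.086 = 7126.24.
Change = 7126.24/6698.86 − 1 = 0.0638.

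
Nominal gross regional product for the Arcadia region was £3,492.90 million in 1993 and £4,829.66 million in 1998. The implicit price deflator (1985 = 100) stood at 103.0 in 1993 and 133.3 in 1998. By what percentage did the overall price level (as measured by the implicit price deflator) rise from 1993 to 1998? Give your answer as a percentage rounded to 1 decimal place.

29.4%

Price-level change = 133.3 / 103.0 − 1 = 0.2942.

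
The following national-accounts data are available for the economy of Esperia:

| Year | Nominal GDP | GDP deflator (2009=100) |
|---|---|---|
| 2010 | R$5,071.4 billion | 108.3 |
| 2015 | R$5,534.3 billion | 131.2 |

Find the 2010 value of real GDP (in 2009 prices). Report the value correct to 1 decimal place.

R$4,682.7 billion

Real GDP = Nominal / (GDP deflator/100) = 5071.4 / 1.083 = 4682.73.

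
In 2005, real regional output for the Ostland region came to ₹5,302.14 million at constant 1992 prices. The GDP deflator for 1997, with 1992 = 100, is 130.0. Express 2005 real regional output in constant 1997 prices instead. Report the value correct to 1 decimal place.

Real regional output in 1997 prices = Real regional output in 1992 prices × (P_1997/P_1992) = 5302.14 × 1.300 = 6892.78.

₹6,892.8 million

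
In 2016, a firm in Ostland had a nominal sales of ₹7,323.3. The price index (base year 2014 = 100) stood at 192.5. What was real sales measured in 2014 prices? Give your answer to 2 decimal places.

₹3,804.31

Real sales = Nominal / (price index/100) = 7323.3 / 1.925 = 3804.31.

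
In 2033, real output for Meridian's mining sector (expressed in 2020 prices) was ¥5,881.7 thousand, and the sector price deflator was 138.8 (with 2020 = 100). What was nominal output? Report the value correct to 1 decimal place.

Nominal output = Real × (sector price deflator/100) = 5881.7 × 1.388 = 8163.80.

¥8,163.8 thousand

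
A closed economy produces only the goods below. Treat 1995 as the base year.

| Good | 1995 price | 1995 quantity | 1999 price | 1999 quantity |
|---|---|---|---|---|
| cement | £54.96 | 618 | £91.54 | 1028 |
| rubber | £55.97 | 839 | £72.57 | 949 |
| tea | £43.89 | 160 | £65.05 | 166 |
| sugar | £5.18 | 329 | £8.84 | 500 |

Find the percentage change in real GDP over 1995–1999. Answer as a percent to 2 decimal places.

33.28%

Real GDP 1995 = Nominal GDP 1995 = 54.96·618 + 55.97·839 + 43.89·160 + 5.18·329 = 89650.73.
Real GDP 1999 (at 1995 prices) = 54.96·1028 + 55.97·949 + 43.89·166 + 5.18·500 = 119490.15.
Real growth = 119490.15/89650.73 − 1 = 0.3328.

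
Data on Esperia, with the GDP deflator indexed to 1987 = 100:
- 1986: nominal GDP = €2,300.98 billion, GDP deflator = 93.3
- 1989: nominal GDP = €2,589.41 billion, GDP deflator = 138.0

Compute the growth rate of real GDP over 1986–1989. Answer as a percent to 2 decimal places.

Deflate each year: 1986 → 2300.98/0.933 = 2466.22; 1989 → 2589.41/1.380 = 1876.38.
So real GDP changed by 1876.38/2466.22 − 1 = -0.2392, i.e. -23.92%.

-23.92%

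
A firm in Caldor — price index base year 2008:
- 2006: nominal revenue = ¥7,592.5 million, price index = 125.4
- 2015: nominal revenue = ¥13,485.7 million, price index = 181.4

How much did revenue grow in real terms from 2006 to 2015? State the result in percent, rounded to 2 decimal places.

22.79%

Real revenue 2006 = 7592.5 / 1.254 = 6054.63.
Real revenue 2015 = 13485.7 / 1.814 = 7434.23.
Real growth = 7434.23 / 6054.63 − 1 = 0.2279.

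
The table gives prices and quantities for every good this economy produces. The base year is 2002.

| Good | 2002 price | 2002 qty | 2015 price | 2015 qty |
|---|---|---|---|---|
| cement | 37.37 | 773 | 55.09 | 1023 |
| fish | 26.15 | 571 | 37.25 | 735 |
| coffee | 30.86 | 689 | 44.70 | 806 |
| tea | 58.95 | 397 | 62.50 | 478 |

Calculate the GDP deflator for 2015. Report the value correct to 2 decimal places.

Nominal GDP 2015 = 55.09·1023 + 37.25·735 + 44.70·806 + 62.50·478 = 149639.02.
Real GDP 2015 (at 2002 prices) = 37.37·1023 + 26.15·735 + 30.86·806 + 58.95·478 = 110501.02.
Deflator = Nominal/Real × 100 = 149639.02/110501.02 × 100 = 135.419.

135.42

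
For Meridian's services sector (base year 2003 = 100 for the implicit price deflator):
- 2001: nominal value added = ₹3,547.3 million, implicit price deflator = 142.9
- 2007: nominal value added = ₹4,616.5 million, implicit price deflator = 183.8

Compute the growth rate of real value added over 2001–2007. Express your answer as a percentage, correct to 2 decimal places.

Real value added 2001 = 3547.3 / 1.429 = 2482.37.
Real value added 2007 = 4616.5 / 1.838 = 2511.70.
Real growth = 2511.70 / 2482.37 − 1 = 0.0118.

1.18%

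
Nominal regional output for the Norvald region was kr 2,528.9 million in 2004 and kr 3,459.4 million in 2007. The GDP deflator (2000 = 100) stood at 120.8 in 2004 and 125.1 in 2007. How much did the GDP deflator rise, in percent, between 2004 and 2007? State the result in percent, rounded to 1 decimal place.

Price-level change = 125.1 / 120.8 − 1 = 0.0356.

3.6%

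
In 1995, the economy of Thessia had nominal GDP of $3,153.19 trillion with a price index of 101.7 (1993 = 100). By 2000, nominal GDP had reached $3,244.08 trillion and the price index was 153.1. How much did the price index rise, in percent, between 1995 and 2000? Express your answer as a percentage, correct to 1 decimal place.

Price-level change = 153.1 / 101.7 − 1 = 0.5054.

50.5%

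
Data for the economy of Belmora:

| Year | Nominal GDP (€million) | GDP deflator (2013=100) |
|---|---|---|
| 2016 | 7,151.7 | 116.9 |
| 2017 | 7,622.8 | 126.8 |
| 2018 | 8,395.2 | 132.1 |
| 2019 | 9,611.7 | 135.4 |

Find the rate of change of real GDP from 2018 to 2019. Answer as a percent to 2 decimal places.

11.70%

Real GDP 2018 = 8395.2/1.321 = 6355.19.
Real GDP 2019 = 9611.7/1.354 = 7098.74.
Change = 7098.74/6355.19 − 1 = 0.1170.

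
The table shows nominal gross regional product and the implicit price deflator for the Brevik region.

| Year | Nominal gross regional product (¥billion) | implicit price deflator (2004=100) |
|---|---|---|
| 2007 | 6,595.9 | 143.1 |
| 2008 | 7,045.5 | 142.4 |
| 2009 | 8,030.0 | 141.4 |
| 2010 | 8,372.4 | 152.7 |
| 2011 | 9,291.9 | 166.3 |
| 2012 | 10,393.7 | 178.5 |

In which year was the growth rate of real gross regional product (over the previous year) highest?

2008: real = 7045.5/1.424 = 4947.68; growth vs 2007 (4609.29) = 7.34%.
2009: real = 8030.0/1.414 = 5678.93; growth vs 2008 (4947.68) = 14.78%.
2010: real = 8372.4/1.527 = 5482.91; growth vs 2009 (5678.93) = -3.45%.
2011: real = 9291.9/1.663 = 5587.43; growth vs 2010 (5482.91) = 1.91%.
2012: real = 10393.7/1.785 = 5822.80; growth vs 2011 (5587.43) = 4.21%.

2009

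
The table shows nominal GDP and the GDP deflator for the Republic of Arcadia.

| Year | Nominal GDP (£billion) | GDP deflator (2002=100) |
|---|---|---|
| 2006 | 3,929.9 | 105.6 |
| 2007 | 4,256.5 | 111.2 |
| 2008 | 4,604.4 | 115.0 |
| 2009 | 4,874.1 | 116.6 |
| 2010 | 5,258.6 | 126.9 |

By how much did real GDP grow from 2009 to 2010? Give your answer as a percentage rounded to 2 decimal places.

Real GDP 2009 = 4874.1/1.166 = 4180.19.
Real GDP 2010 = 5258.6/1.269 = 4143.89.
Change = 4143.89/4180.19 − 1 = -0.0087.

-0.87%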